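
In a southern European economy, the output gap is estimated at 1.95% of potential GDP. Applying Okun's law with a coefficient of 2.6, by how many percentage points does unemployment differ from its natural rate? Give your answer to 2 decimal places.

Okun's law: output gap = -β × (u - u*), so u - u* = -(output gap)/β.
u - u* = -(1.95)/2.6 = -0.75 percentage points.

-0.75 percentage points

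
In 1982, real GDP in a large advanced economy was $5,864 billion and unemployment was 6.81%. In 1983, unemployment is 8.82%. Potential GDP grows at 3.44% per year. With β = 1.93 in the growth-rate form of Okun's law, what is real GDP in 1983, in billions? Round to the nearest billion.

Δu = 8.82 - 6.81 = 2.01 points.
Okun's law (growth form): g_Y = g_Y* - β × Δu = 3.44 - 1.93 × (2.01) = 3.44 - 3.8793 = -0.4393%.
Real GDP in the next year = 5864 × (1 - 0.4393/100) = 5864 × 0.995607 ≈ 5838 billion.

$5,838 billion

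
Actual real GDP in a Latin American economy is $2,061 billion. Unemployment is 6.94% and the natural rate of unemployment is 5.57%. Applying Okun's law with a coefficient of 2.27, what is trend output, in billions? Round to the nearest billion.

$2,127 billion

Unemployment gap = 6.94 - 5.57 = 1.37 points, so output gap = -2.27 × 1.37 = -3.1099%.
Since Y = Y* × (1 + gap/100), Y* = 2061/0.968901 ≈ 2127 billion.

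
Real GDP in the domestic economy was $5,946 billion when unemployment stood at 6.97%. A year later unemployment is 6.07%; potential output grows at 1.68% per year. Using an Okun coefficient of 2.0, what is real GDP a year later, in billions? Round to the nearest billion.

$6,153 billion

Δu = 6.07 - 6.97 = -0.9 points.
Okun's law (growth form): g_Y = g_Y* - β × Δu = 1.68 - 2.0 × (-0.90) = 1.68 + 1.8 = 3.48%.
Real GDP in the next year = 5946 × (1 + 3.48/100) = 5946 × 1.0348 ≈ 6153 billion.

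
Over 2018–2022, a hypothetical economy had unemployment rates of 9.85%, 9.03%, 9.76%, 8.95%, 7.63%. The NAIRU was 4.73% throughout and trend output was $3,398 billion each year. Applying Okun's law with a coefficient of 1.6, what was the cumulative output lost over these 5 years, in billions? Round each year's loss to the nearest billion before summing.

$1,172 billion

Year 2018: gap = -1.6 × (9.85 - 4.73) = -8.192%, loss ≈ 3398 × 8.192/100 ≈ 278.
Year 2019: gap = -1.6 × (9.03 - 4.73) = -6.88%, loss ≈ 3398 × 6.88/100 ≈ 234.
Year 2020: gap = -1.6 × (9.76 - 4.73) = -8.048%, loss ≈ 3398 × 8.048/100 ≈ 273.
Year 2021: gap = -1.6 × (8.95 - 4.73) = -6.752%, loss ≈ 3398 × 6.752/100 ≈ 229.
Year 2022: gap = -1.6 × (7.63 - 4.73) = -4.64%, loss ≈ 3398 × 4.64/100 ≈ 158.
Total lost output = 278 + 234 + 273 + 229 + 158 = 1172 billion.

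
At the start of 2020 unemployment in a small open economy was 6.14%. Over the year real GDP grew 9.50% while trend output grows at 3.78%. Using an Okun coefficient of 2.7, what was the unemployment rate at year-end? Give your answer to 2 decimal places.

4.02%

Growth-rate Okun's law: g_Y = g_Y* - β × Δu, so Δu = (g_Y* - g_Y)/β.
Δu = (3.78 - 9.5)/2.7 = -5.72/2.7 = -2.12 percentage points.
Year-end unemployment = 6.14 - 2.12 = 4.02%.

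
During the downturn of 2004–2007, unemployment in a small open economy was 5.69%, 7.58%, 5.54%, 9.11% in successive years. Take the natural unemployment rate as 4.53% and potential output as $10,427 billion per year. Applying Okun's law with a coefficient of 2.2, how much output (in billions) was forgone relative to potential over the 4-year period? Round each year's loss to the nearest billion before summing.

$2,249 billion

Year 2004: gap = -2.2 × (5.69 - 4.53) = -2.552%, loss ≈ 10427 × 2.552/100 ≈ 266.
Year 2005: gap = -2.2 × (7.58 - 4.53) = -6.71%, loss ≈ 10427 × 6.71/100 ≈ 700.
Year 2006: gap = -2.2 × (5.54 - 4.53) = -2.222%, loss ≈ 10427 × 2.222/100 ≈ 232.
Year 2007: gap = -2.2 × (9.11 - 4.53) = -10.076%, loss ≈ 10427 × 10.076/100 ≈ 1051.
Total lost output = 266 + 700 + 232 + 1051 = 2249 billion.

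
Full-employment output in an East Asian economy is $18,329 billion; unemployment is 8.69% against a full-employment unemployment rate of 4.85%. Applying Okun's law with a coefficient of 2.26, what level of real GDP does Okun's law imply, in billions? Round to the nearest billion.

$16,738 billion

Unemployment gap = 8.69 - 4.85 = 3.84 points, so the output gap is -2.26 × 3.84 = -8.6784%.
Actual GDP = 18329 × (1 - 8.6784/100) = 18329 × 0.913216 ≈ 16738 billion.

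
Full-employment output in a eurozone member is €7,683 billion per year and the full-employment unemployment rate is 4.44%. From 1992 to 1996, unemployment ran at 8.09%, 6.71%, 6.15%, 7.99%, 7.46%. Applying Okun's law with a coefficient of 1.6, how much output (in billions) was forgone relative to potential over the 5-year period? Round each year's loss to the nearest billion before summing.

Year 1992: gap = -1.6 × (8.09 - 4.44) = -5.84%, loss ≈ 7683 × 5.84/100 ≈ 449.
Year 1993: gap = -1.6 × (6.71 - 4.44) = -3.632%, loss ≈ 7683 × 3.632/100 ≈ 279.
Year 1994: gap = -1.6 × (6.15 - 4.44) = -2.736%, loss ≈ 7683 × 2.736/100 ≈ 210.
Year 1995: gap = -1.6 × (7.99 - 4.44) = -5.68%, loss ≈ 7683 × 5.68/100 ≈ 436.
Year 1996: gap = -1.6 × (7.46 - 4.44) = -4.832%, loss ≈ 7683 × 4.832/100 ≈ 371.
Total lost output = 449 + 279 + 210 + 436 + 371 = 1745 billion.

€1,745 billion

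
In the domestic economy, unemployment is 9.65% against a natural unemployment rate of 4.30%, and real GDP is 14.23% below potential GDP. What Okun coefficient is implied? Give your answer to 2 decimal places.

β ≈ 2.66

Okun's law: output gap = -β × (u - u*).
-14.23 = -β × (9.65 - 4.3) = -β × 5.35, so β = 14.23/5.35 = 2.66.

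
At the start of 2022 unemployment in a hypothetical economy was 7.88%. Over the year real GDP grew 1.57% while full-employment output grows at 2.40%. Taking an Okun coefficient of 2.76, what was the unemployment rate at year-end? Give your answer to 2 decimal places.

8.18%

Growth-rate Okun's law: g_Y = g_Y* - β × Δu, so Δu = (g_Y* - g_Y)/β.
Δu = (2.4 - 1.57)/2.76 = 0.83/2.76 = 0.30 percentage points.
Year-end unemployment = 7.88 + 0.3 = 8.18%.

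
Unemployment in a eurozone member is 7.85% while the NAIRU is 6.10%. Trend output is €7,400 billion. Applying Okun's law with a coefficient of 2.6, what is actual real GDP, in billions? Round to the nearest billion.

Unemployment gap = 7.85 - 6.1 = 1.75 points, so the output gap is -2.6 × 1.75 = -4.55%.
Actual GDP = 7400 × (1 - 4.55/100) = 7400 × 0.9545 ≈ 7063 billion.

€7,063 billion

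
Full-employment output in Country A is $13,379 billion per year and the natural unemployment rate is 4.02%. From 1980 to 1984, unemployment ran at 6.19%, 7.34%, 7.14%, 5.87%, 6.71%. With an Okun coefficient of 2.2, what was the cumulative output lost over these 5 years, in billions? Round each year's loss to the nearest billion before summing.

Year 1980: gap = -2.2 × (6.19 - 4.02) = -4.774%, loss ≈ 13379 × 4.774/100 ≈ 639.
Year 1981: gap = -2.2 × (7.34 - 4.02) = -7.304%, loss ≈ 13379 × 7.304/100 ≈ 977.
Year 1982: gap = -2.2 × (7.14 - 4.02) = -6.864%, loss ≈ 13379 × 6.864/100 ≈ 918.
Year 1983: gap = -2.2 × (5.87 - 4.02) = -4.07%, loss ≈ 13379 × 4.07/100 ≈ 545.
Year 1984: gap = -2.2 × (6.71 - 4.02) = -5.918%, loss ≈ 13379 × 5.918/100 ≈ 792.
Total lost output = 639 + 977 + 918 + 545 + 792 = 3871 billion.

$3,871 billion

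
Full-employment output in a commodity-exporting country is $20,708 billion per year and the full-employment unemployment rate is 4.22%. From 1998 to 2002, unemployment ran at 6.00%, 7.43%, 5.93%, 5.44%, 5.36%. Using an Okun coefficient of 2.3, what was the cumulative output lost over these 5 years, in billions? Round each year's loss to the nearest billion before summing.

$4,315 billion

Year 1998: gap = -2.3 × (6 - 4.22) = -4.094%, loss ≈ 20708 × 4.094/100 ≈ 848.
Year 1999: gap = -2.3 × (7.43 - 4.22) = -7.383%, loss ≈ 20708 × 7.383/100 ≈ 1529.
Year 2000: gap = -2.3 × (5.93 - 4.22) = -3.933%, loss ≈ 20708 × 3.933/100 ≈ 814.
Year 2001: gap = -2.3 × (5.44 - 4.22) = -2.806%, loss ≈ 20708 × 2.806/100 ≈ 581.
Year 2002: gap = -2.3 × (5.36 - 4.22) = -2.622%, loss ≈ 20708 × 2.622/100 ≈ 543.
Total lost output = 848 + 1529 + 814 + 581 + 543 = 4315 billion.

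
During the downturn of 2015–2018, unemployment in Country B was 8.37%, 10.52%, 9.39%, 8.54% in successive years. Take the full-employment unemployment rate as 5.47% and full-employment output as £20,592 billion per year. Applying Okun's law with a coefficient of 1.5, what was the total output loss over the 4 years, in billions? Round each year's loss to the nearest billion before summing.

£4,615 billion

Year 2015: gap = -1.5 × (8.37 - 5.47) = -4.35%, loss ≈ 20592 × 4.35/100 ≈ 896.
Year 2016: gap = -1.5 × (10.52 - 5.47) = -7.575%, loss ≈ 20592 × 7.575/100 ≈ 1560.
Year 2017: gap = -1.5 × (9.39 - 5.47) = -5.88%, loss ≈ 20592 × 5.88/100 ≈ 1211.
Year 2018: gap = -1.5 × (8.54 - 5.47) = -4.605%, loss ≈ 20592 × 4.605/100 ≈ 948.
Total lost output = 896 + 1560 + 1211 + 948 = 4615 billion.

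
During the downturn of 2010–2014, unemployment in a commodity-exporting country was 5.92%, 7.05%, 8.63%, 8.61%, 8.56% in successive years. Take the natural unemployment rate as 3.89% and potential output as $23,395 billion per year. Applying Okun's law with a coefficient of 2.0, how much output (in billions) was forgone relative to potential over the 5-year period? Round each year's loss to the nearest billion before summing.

$9,040 billion

Year 2010: gap = -2.0 × (5.92 - 3.89) = -4.06%, loss ≈ 23395 × 4.06/100 ≈ 950.
Year 2011: gap = -2.0 × (7.05 - 3.89) = -6.32%, loss ≈ 23395 × 6.32/100 ≈ 1479.
Year 2012: gap = -2.0 × (8.63 - 3.89) = -9.48%, loss ≈ 23395 × 9.48/100 ≈ 2218.
Year 2013: gap = -2.0 × (8.61 - 3.89) = -9.44%, loss ≈ 23395 × 9.44/100 ≈ 2208.
Year 2014: gap = -2.0 × (8.56 - 3.89) = -9.34%, loss ≈ 23395 × 9.34/100 ≈ 2185.
Total lost output = 950 + 1479 + 2218 + 2208 + 2185 = 9040 billion.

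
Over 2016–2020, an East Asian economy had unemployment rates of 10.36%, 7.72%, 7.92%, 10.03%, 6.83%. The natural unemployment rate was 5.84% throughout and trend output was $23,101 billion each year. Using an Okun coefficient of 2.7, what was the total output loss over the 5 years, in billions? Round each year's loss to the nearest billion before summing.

Year 2016: gap = -2.7 × (10.36 - 5.84) = -12.204%, loss ≈ 23101 × 12.204/100 ≈ 2819.
Year 2017: gap = -2.7 × (7.72 - 5.84) = -5.076%, loss ≈ 23101 × 5.076/100 ≈ 1173.
Year 2018: gap = -2.7 × (7.92 - 5.84) = -5.616%, loss ≈ 23101 × 5.616/100 ≈ 1297.
Year 2019: gap = -2.7 × (10.03 - 5.84) = -11.313%, loss ≈ 23101 × 11.313/100 ≈ 2613.
Year 2020: gap = -2.7 × (6.83 - 5.84) = -2.673%, loss ≈ 23101 × 2.673/100 ≈ 617.
Total lost output = 2819 + 1173 + 1297 + 2613 + 617 = 8519 billion.

$8,519 billion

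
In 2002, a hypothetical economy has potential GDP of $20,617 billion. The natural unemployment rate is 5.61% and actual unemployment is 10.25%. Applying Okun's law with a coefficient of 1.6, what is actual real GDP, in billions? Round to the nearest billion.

$19,086 billion

Unemployment gap = 10.25 - 5.61 = 4.64 points, so the output gap is -1.6 × 4.64 = -7.424%.
Actual GDP = 20617 × (1 - 7.424/100) = 20617 × 0.92576 ≈ 19086 billion.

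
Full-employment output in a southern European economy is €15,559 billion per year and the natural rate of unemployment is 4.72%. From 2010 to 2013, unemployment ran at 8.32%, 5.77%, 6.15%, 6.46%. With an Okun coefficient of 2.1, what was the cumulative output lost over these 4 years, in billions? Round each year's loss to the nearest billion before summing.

Year 2010: gap = -2.1 × (8.32 - 4.72) = -7.56%, loss ≈ 15559 × 7.56/100 ≈ 1176.
Year 2011: gap = -2.1 × (5.77 - 4.72) = -2.205%, loss ≈ 15559 × 2.205/100 ≈ 343.
Year 2012: gap = -2.1 × (6.15 - 4.72) = -3.003%, loss ≈ 15559 × 3.003/100 ≈ 467.
Year 2013: gap = -2.1 × (6.46 - 4.72) = -3.654%, loss ≈ 15559 × 3.654/100 ≈ 569.
Total lost output = 1176 + 343 + 467 + 569 = 2555 billion.

€2,555 billion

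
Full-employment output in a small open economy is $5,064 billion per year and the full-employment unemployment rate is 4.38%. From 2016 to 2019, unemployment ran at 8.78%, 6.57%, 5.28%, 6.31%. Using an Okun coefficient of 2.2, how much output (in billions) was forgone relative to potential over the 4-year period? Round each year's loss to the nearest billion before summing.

Year 2016: gap = -2.2 × (8.78 - 4.38) = -9.68%, loss ≈ 5064 × 9.68/100 ≈ 490.
Year 2017: gap = -2.2 × (6.57 - 4.38) = -4.818%, loss ≈ 5064 × 4.818/100 ≈ 244.
Year 2018: gap = -2.2 × (5.28 - 4.38) = -1.98%, loss ≈ 5064 × 1.98/100 ≈ 100.
Year 2019: gap = -2.2 × (6.31 - 4.38) = -4.246%, loss ≈ 5064 × 4.246/100 ≈ 215.
Total lost output = 490 + 244 + 100 + 215 = 1049 billion.

$1,049 billion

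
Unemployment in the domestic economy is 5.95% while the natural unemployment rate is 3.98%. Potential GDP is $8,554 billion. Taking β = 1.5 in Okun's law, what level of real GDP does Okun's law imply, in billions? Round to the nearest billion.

$8,301 billion

Unemployment gap = 5.95 - 3.98 = 1.97 points, so the output gap is -1.5 × 1.97 = -2.955%.
Actual GDP = 8554 × (1 - 2.955/100) = 8554 × 0.97045 ≈ 8301 billion.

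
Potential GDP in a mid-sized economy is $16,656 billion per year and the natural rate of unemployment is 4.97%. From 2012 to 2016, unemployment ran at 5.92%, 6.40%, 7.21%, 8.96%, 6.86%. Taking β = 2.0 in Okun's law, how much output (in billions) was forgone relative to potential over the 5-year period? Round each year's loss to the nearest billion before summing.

Year 2012: gap = -2.0 × (5.92 - 4.97) = -1.9%, loss ≈ 16656 × 1.9/100 ≈ 316.
Year 2013: gap = -2.0 × (6.4 - 4.97) = -2.86%, loss ≈ 16656 × 2.86/100 ≈ 476.
Year 2014: gap = -2.0 × (7.21 - 4.97) = -4.48%, loss ≈ 16656 × 4.48/100 ≈ 746.
Year 2015: gap = -2.0 × (8.96 - 4.97) = -7.98%, loss ≈ 16656 × 7.98/100 ≈ 1329.
Year 2016: gap = -2.0 × (6.86 - 4.97) = -3.78%, loss ≈ 16656 × 3.78/100 ≈ 630.
Total lost output = 316 + 476 + 746 + 1329 + 630 = 3497 billion.

$3,497 billion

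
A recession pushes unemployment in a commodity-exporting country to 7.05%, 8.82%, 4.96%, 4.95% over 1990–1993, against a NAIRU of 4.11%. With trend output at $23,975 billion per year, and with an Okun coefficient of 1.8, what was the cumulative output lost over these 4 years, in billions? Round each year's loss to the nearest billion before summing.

Year 1990: gap = -1.8 × (7.05 - 4.11) = -5.292%, loss ≈ 23975 × 5.292/100 ≈ 1269.
Year 1991: gap = -1.8 × (8.82 - 4.11) = -8.478%, loss ≈ 23975 × 8.478/100 ≈ 2033.
Year 1992: gap = -1.8 × (4.96 - 4.11) = -1.53%, loss ≈ 23975 × 1.53/100 ≈ 367.
Year 1993: gap = -1.8 × (4.95 - 4.11) = -1.512%, loss ≈ 23975 × 1.512/100 ≈ 363.
Total lost output = 1269 + 2033 + 367 + 363 = 4032 billion.

$4,032 billion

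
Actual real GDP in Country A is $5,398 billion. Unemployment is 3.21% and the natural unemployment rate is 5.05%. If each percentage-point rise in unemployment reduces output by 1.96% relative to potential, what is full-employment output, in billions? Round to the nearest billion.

Unemployment gap = 3.21 - 5.05 = -1.84 points, so output gap = -1.96 × (-1.84) = 3.6064%.
Since Y = Y* × (1 + gap/100), Y* = 5398/1.036064 ≈ 5210 billion.

$5,210 billion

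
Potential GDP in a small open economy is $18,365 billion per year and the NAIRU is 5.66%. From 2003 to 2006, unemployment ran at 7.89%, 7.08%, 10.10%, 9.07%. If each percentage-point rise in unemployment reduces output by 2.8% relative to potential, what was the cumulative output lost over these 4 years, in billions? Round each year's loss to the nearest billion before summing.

$5,913 billion

Year 2003: gap = -2.8 × (7.89 - 5.66) = -6.244%, loss ≈ 18365 × 6.244/100 ≈ 1147.
Year 2004: gap = -2.8 × (7.08 - 5.66) = -3.976%, loss ≈ 18365 × 3.976/100 ≈ 730.
Year 2005: gap = -2.8 × (10.1 - 5.66) = -12.432%, loss ≈ 18365 × 12.432/100 ≈ 2283.
Year 2006: gap = -2.8 × (9.07 - 5.66) = -9.548%, loss ≈ 18365 × 9.548/100 ≈ 1753.
Total lost output = 1147 + 730 + 2283 + 1753 = 5913 billion.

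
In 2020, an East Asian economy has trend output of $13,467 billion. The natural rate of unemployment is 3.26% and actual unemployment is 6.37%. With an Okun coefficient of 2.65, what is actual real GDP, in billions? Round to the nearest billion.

$12,357 billion

Unemployment gap = 6.37 - 3.26 = 3.11 points, so the output gap is -2.65 × 3.11 = -8.2415%.
Actual GDP = 13467 × (1 - 8.2415/100) = 13467 × 0.917585 ≈ 12357 billion.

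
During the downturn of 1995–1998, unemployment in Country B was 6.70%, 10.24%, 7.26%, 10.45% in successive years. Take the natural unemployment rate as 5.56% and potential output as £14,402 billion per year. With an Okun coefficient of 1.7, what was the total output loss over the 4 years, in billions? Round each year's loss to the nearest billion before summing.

£3,038 billion

Year 1995: gap = -1.7 × (6.7 - 5.56) = -1.938%, loss ≈ 14402 × 1.938/100 ≈ 279.
Year 1996: gap = -1.7 × (10.24 - 5.56) = -7.956%, loss ≈ 14402 × 7.956/100 ≈ 1146.
Year 1997: gap = -1.7 × (7.26 - 5.56) = -2.89%, loss ≈ 14402 × 2.89/100 ≈ 416.
Year 1998: gap = -1.7 × (10.45 - 5.56) = -8.313%, loss ≈ 14402 × 8.313/100 ≈ 1197.
Total lost output = 279 + 1146 + 416 + 1197 = 3038 billion.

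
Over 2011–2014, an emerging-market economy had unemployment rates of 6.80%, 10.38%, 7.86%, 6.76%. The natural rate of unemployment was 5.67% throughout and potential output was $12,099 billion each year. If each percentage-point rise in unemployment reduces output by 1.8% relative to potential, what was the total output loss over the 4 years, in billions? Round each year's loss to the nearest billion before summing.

Year 2011: gap = -1.8 × (6.8 - 5.67) = -2.034%, loss ≈ 12099 × 2.034/100 ≈ 246.
Year 2012: gap = -1.8 × (10.38 - 5.67) = -8.478%, loss ≈ 12099 × 8.478/100 ≈ 1026.
Year 2013: gap = -1.8 × (7.86 - 5.67) = -3.942%, loss ≈ 12099 × 3.942/100 ≈ 477.
Year 2014: gap = -1.8 × (6.76 - 5.67) = -1.962%, loss ≈ 12099 × 1.962/100 ≈ 237.
Total lost output = 246 + 1026 + 477 + 237 = 1986 billion.

$1,986 billion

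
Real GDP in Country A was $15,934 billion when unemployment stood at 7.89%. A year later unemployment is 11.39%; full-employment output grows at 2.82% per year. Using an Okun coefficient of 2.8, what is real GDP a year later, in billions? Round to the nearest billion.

Δu = 11.39 - 7.89 = 3.5 points.
Okun's law (growth form): g_Y = g_Y* - β × Δu = 2.82 - 2.8 × (3.50) = 2.82 - 9.8 = -6.98%.
Real GDP in the next year = 15934 × (1 - 6.98/100) = 15934 × 0.9302 ≈ 14822 billion.

$14,822 billion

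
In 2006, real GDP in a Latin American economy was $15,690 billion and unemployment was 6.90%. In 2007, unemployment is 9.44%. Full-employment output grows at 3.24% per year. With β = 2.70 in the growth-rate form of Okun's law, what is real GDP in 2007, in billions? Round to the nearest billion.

$15,122 billion

Δu = 9.44 - 6.9 = 2.54 points.
Okun's law (growth form): g_Y = g_Y* - β × Δu = 3.24 - 2.70 × (2.54) = 3.24 - 6.858 = -3.618%.
Real GDP in the next year = 15690 × (1 - 3.618/100) = 15690 × 0.96382 ≈ 15122 billion.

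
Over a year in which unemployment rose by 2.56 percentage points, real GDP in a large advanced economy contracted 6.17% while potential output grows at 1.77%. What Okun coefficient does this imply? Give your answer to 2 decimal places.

β ≈ 3.10

Growth form: g_Y = g_Y* - β × Δu, so β = (g_Y* - g_Y)/Δu.
β = (1.77 + 6.17)/2.56 = 7.94/2.56 = 3.10.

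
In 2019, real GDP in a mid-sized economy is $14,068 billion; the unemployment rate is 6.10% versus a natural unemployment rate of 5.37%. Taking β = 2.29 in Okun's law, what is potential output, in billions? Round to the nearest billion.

$14,307 billion

Unemployment gap = 6.1 - 5.37 = 0.73 points, so output gap = -2.29 × 0.73 = -1.6717%.
Since Y = Y* × (1 + gap/100), Y* = 14068/0.983283 ≈ 14307 billion.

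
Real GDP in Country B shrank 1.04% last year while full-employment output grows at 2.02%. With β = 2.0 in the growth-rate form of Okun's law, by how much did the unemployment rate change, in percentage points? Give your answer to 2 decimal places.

Growth-rate Okun's law: g_Y = g_Y* - β × Δu, so Δu = (g_Y* - g_Y)/β.
Δu = (2.02 + 1.04)/2.0 = 3.06/2.0 = 1.53 percentage points.

1.53 percentage points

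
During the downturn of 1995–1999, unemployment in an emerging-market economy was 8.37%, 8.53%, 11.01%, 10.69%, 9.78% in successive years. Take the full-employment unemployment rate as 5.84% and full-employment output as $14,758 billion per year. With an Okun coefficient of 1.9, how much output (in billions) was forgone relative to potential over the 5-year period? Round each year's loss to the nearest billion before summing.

$5,378 billion

Year 1995: gap = -1.9 × (8.37 - 5.84) = -4.807%, loss ≈ 14758 × 4.807/100 ≈ 709.
Year 1996: gap = -1.9 × (8.53 - 5.84) = -5.111%, loss ≈ 14758 × 5.111/100 ≈ 754.
Year 1997: gap = -1.9 × (11.01 - 5.84) = -9.823%, loss ≈ 14758 × 9.823/100 ≈ 1450.
Year 1998: gap = -1.9 × (10.69 - 5.84) = -9.215%, loss ≈ 14758 × 9.215/100 ≈ 1360.
Year 1999: gap = -1.9 × (9.78 - 5.84) = -7.486%, loss ≈ 14758 × 7.486/100 ≈ 1105.
Total lost output = 709 + 754 + 1450 + 1360 + 1105 = 5378 billion.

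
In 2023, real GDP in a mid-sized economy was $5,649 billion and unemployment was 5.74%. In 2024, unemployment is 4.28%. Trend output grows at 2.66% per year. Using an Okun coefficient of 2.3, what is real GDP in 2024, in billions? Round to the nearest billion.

$5,989 billion

Δu = 4.28 - 5.74 = -1.46 points.
Okun's law (growth form): g_Y = g_Y* - β × Δu = 2.66 - 2.3 × (-1.46) = 2.66 + 3.358 = 6.018%.
Real GDP in the next year = 5649 × (1 + 6.018/100) = 5649 × 1.06018 ≈ 5989 billion.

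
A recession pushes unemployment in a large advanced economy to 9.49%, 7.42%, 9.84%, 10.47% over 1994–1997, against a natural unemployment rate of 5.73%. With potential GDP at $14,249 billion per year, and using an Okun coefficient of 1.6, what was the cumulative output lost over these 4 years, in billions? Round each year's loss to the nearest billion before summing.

$3,260 billion

Year 1994: gap = -1.6 × (9.49 - 5.73) = -6.016%, loss ≈ 14249 × 6.016/100 ≈ 857.
Year 1995: gap = -1.6 × (7.42 - 5.73) = -2.704%, loss ≈ 14249 × 2.704/100 ≈ 385.
Year 1996: gap = -1.6 × (9.84 - 5.73) = -6.576%, loss ≈ 14249 × 6.576/100 ≈ 937.
Year 1997: gap = -1.6 × (10.47 - 5.73) = -7.584%, loss ≈ 14249 × 7.584/100 ≈ 1081.
Total lost output = 857 + 385 + 937 + 1081 = 3260 billion.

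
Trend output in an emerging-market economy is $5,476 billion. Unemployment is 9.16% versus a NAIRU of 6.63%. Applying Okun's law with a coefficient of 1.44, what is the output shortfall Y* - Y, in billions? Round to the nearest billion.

$200 billion

Output gap = -1.44 × (9.16 - 6.63) = -1.44 × 2.53 = -3.6432%.
Actual GDP ≈ 5476 × 0.963568 ≈ 5276 billion, so the shortfall is 5476 - 5276 = 200 billion.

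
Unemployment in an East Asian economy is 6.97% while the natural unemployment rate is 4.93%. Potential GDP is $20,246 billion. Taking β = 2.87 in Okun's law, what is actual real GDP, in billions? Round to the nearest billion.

Unemployment gap = 6.97 - 4.93 = 2.04 points, so the output gap is -2.87 × 2.04 = -5.8548%.
Actual GDP = 20246 × (1 - 5.8548/100) = 20246 × 0.941452 ≈ 19061 billion.

$19,061 billion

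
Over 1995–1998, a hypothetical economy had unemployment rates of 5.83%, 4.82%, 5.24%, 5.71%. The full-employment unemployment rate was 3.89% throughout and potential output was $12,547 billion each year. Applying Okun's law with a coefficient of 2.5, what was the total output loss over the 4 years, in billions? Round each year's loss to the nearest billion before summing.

Year 1995: gap = -2.5 × (5.83 - 3.89) = -4.85%, loss ≈ 12547 × 4.85/100 ≈ 609.
Year 1996: gap = -2.5 × (4.82 - 3.89) = -2.325%, loss ≈ 12547 × 2.325/100 ≈ 292.
Year 1997: gap = -2.5 × (5.24 - 3.89) = -3.375%, loss ≈ 12547 × 3.375/100 ≈ 423.
Year 1998: gap = -2.5 × (5.71 - 3.89) = -4.55%, loss ≈ 12547 × 4.55/100 ≈ 571.
Total lost output = 609 + 292 + 423 + 571 = 1895 billion.

$1,895 billion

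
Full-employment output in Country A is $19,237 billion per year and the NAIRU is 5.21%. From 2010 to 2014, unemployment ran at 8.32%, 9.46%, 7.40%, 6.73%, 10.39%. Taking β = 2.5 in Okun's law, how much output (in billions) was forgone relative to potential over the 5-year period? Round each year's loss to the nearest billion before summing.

$7,815 billion

Year 2010: gap = -2.5 × (8.32 - 5.21) = -7.775%, loss ≈ 19237 × 7.775/100 ≈ 1496.
Year 2011: gap = -2.5 × (9.46 - 5.21) = -10.625%, loss ≈ 19237 × 10.625/100 ≈ 2044.
Year 2012: gap = -2.5 × (7.4 - 5.21) = -5.475%, loss ≈ 19237 × 5.475/100 ≈ 1053.
Year 2013: gap = -2.5 × (6.73 - 5.21) = -3.8%, loss ≈ 19237 × 3.8/100 ≈ 731.
Year 2014: gap = -2.5 × (10.39 - 5.21) = -12.95%, loss ≈ 19237 × 12.95/100 ≈ 2491.
Total lost output = 1496 + 2044 + 1053 + 731 + 2491 = 7815 billion.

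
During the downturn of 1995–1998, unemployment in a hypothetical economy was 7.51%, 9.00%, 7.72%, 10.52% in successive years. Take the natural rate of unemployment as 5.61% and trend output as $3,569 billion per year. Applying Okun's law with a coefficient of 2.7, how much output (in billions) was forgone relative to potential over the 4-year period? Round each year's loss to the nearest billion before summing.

$1,186 billion

Year 1995: gap = -2.7 × (7.51 - 5.61) = -5.13%, loss ≈ 3569 × 5.13/100 ≈ 183.
Year 1996: gap = -2.7 × (9 - 5.61) = -9.153%, loss ≈ 3569 × 9.153/100 ≈ 327.
Year 1997: gap = -2.7 × (7.72 - 5.61) = -5.697%, loss ≈ 3569 × 5.697/100 ≈ 203.
Year 1998: gap = -2.7 × (10.52 - 5.61) = -13.257%, loss ≈ 3569 × 13.257/100 ≈ 473.
Total lost output = 183 + 327 + 203 + 473 = 1186 billion.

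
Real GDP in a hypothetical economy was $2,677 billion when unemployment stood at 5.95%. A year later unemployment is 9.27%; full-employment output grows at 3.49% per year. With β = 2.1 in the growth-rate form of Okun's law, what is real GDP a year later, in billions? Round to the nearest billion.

Δu = 9.27 - 5.95 = 3.32 points.
Okun's law (growth form): g_Y = g_Y* - β × Δu = 3.49 - 2.1 × (3.32) = 3.49 - 6.972 = -3.482%.
Real GDP in the next year = 2677 × (1 - 3.482/100) = 2677 × 0.96518 ≈ 2584 billion.

$2,584 billion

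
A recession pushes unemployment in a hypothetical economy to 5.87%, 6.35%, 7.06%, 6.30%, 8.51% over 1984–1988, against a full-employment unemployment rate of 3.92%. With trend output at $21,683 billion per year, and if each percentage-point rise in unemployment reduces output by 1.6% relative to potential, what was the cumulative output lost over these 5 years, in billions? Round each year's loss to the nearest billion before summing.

Year 1984: gap = -1.6 × (5.87 - 3.92) = -3.12%, loss ≈ 21683 × 3.12/100 ≈ 677.
Year 1985: gap = -1.6 × (6.35 - 3.92) = -3.888%, loss ≈ 21683 × 3.888/100 ≈ 843.
Year 1986: gap = -1.6 × (7.06 - 3.92) = -5.024%, loss ≈ 21683 × 5.024/100 ≈ 1089.
Year 1987: gap = -1.6 × (6.3 - 3.92) = -3.808%, loss ≈ 21683 × 3.808/100 ≈ 826.
Year 1988: gap = -1.6 × (8.51 - 3.92) = -7.344%, loss ≈ 21683 × 7.344/100 ≈ 1592.
Total lost output = 677 + 843 + 1089 + 826 + 1592 = 5027 billion.

$5,027 billion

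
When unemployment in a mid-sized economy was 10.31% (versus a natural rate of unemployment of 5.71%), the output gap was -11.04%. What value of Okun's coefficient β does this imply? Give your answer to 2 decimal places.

β ≈ 2.40

Okun's law: output gap = -β × (u - u*).
-11.04 = -β × (10.31 - 5.71) = -β × 4.6, so β = 11.04/4.6 = 2.40.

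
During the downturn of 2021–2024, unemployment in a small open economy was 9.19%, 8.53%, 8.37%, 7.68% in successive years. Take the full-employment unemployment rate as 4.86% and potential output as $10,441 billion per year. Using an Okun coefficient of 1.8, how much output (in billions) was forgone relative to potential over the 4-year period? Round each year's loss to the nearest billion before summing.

Year 2021: gap = -1.8 × (9.19 - 4.86) = -7.794%, loss ≈ 10441 × 7.794/100 ≈ 814.
Year 2022: gap = -1.8 × (8.53 - 4.86) = -6.606%, loss ≈ 10441 × 6.606/100 ≈ 690.
Year 2023: gap = -1.8 × (8.37 - 4.86) = -6.318%, loss ≈ 10441 × 6.318/100 ≈ 660.
Year 2024: gap = -1.8 × (7.68 - 4.86) = -5.076%, loss ≈ 10441 × 5.076/100 ≈ 530.
Total lost output = 814 + 690 + 660 + 530 = 2694 billion.

$2,694 billion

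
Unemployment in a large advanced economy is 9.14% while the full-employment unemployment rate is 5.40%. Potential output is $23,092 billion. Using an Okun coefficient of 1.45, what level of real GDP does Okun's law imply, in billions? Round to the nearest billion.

$21,840 billion

Unemployment gap = 9.14 - 5.4 = 3.74 points, so the output gap is -1.45 × 3.74 = -5.423%.
Actual GDP = 23092 × (1 - 5.423/100) = 23092 × 0.94577 ≈ 21840 billion.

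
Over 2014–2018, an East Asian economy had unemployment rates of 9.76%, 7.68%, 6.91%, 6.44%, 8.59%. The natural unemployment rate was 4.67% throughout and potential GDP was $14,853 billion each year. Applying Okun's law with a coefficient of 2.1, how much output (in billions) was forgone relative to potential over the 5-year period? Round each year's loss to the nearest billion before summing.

$5,001 billion

Year 2014: gap = -2.1 × (9.76 - 4.67) = -10.689%, loss ≈ 14853 × 10.689/100 ≈ 1588.
Year 2015: gap = -2.1 × (7.68 - 4.67) = -6.321%, loss ≈ 14853 × 6.321/100 ≈ 939.
Year 2016: gap = -2.1 × (6.91 - 4.67) = -4.704%, loss ≈ 14853 × 4.704/100 ≈ 699.
Year 2017: gap = -2.1 × (6.44 - 4.67) = -3.717%, loss ≈ 14853 × 3.717/100 ≈ 552.
Year 2018: gap = -2.1 × (8.59 - 4.67) = -8.232%, loss ≈ 14853 × 8.232/100 ≈ 1223.
Total lost output = 1588 + 939 + 699 + 552 + 1223 = 5001 billion.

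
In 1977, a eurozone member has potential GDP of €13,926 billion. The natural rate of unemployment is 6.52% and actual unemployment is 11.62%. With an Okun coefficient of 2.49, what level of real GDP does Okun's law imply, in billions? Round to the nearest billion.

€12,158 billion

Unemployment gap = 11.62 - 6.52 = 5.1 points, so the output gap is -2.49 × 5.1 = -12.699%.
Actual GDP = 13926 × (1 - 12.699/100) = 13926 × 0.87301 ≈ 12158 billion.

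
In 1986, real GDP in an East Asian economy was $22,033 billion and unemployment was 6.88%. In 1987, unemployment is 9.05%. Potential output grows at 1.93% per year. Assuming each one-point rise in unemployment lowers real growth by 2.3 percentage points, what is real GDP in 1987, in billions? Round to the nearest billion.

Δu = 9.05 - 6.88 = 2.17 points.
Okun's law (growth form): g_Y = g_Y* - β × Δu = 1.93 - 2.3 × (2.17) = 1.93 - 4.991 = -3.061%.
Real GDP in the next year = 22033 × (1 - 3.061/100) = 22033 × 0.96939 ≈ 21359 billion.

$21,359 billion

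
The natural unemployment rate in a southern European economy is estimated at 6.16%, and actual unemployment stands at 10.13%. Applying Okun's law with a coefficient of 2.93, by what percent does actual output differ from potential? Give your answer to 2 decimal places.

-11.63%

The unemployment gap is 10.13 - 6.16 = 3.97 percentage points.
Okun's law gives an output gap of -2.93 × 3.97 = -11.6321%, i.e. 11.63% below potential.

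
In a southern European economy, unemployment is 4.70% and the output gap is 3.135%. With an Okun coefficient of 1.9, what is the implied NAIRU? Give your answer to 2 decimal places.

6.35%

From Okun's law, u - u* = -(output gap)/β = -(3.135)/1.9 = -1.65 points.
So u* = 4.7 + 1.65 = 6.35%.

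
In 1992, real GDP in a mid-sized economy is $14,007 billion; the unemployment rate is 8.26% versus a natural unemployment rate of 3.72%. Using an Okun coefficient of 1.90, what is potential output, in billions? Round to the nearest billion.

Unemployment gap = 8.26 - 3.72 = 4.54 points, so output gap = -1.9 × 4.54 = -8.626%.
Since Y = Y* × (1 + gap/100), Y* = 14007/0.91374 ≈ 15329 billion.

$15,329 billion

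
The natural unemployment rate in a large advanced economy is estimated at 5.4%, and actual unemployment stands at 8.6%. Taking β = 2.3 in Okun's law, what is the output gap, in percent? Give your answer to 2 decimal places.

The unemployment gap is 8.6 - 5.4 = 3.2 percentage points.
Okun's law gives an output gap of -2.3 × 3.2 = -7.36%, i.e. 7.36% below potential.

-7.36%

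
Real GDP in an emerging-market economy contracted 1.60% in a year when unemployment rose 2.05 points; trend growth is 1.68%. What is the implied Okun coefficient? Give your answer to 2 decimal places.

Growth form: g_Y = g_Y* - β × Δu, so β = (g_Y* - g_Y)/Δu.
β = (1.68 + 1.6)/2.05 = 3.28/2.05 = 1.60.

β ≈ 1.60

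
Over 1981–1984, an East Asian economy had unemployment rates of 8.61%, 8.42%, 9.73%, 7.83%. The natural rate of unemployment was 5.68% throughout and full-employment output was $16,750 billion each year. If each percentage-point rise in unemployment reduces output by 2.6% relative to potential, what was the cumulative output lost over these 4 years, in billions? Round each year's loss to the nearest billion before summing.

Year 1981: gap = -2.6 × (8.61 - 5.68) = -7.618%, loss ≈ 16750 × 7.618/100 ≈ 1276.
Year 1982: gap = -2.6 × (8.42 - 5.68) = -7.124%, loss ≈ 16750 × 7.124/100 ≈ 1193.
Year 1983: gap = -2.6 × (9.73 - 5.68) = -10.53%, loss ≈ 16750 × 10.53/100 ≈ 1764.
Year 1984: gap = -2.6 × (7.83 - 5.68) = -5.59%, loss ≈ 16750 × 5.59/100 ≈ 936.
Total lost output = 1276 + 1193 + 1764 + 936 = 5169 billion.

$5,169 billion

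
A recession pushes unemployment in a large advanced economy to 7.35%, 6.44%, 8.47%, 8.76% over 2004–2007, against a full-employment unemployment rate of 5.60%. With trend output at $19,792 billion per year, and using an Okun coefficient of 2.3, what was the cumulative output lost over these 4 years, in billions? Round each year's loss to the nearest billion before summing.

$3,923 billion

Year 2004: gap = -2.3 × (7.35 - 5.6) = -4.025%, loss ≈ 19792 × 4.025/100 ≈ 797.
Year 2005: gap = -2.3 × (6.44 - 5.6) = -1.932%, loss ≈ 19792 × 1.932/100 ≈ 382.
Year 2006: gap = -2.3 × (8.47 - 5.6) = -6.601%, loss ≈ 19792 × 6.601/100 ≈ 1306.
Year 2007: gap = -2.3 × (8.76 - 5.6) = -7.268%, loss ≈ 19792 × 7.268/100 ≈ 1438.
Total lost output = 797 + 382 + 1306 + 1438 = 3923 billion.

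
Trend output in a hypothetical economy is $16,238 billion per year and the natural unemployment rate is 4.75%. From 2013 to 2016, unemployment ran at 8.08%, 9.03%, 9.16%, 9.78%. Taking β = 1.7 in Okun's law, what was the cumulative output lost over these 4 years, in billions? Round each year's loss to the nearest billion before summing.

Year 2013: gap = -1.7 × (8.08 - 4.75) = -5.661%, loss ≈ 16238 × 5.661/100 ≈ 919.
Year 2014: gap = -1.7 × (9.03 - 4.75) = -7.276%, loss ≈ 16238 × 7.276/100 ≈ 1181.
Year 2015: gap = -1.7 × (9.16 - 4.75) = -7.497%, loss ≈ 16238 × 7.497/100 ≈ 1217.
Year 2016: gap = -1.7 × (9.78 - 4.75) = -8.551%, loss ≈ 16238 × 8.551/100 ≈ 1389.
Total lost output = 919 + 1181 + 1217 + 1389 = 4706 billion.

$4,706 billion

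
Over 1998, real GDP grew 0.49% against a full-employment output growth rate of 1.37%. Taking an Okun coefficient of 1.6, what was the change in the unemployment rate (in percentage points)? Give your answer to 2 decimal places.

Growth-rate Okun's law: g_Y = g_Y* - β × Δu, so Δu = (g_Y* - g_Y)/β.
Δu = (1.37 - 0.49)/1.6 = 0.88/1.6 = 0.55 percentage points.

0.55 percentage points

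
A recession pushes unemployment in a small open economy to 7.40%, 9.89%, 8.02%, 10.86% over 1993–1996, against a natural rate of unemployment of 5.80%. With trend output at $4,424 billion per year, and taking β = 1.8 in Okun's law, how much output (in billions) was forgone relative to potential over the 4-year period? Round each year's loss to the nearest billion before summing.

$1,033 billion

Year 1993: gap = -1.8 × (7.4 - 5.8) = -2.88%, loss ≈ 4424 × 2.88/100 ≈ 127.
Year 1994: gap = -1.8 × (9.89 - 5.8) = -7.362%, loss ≈ 4424 × 7.362/100 ≈ 326.
Year 1995: gap = -1.8 × (8.02 - 5.8) = -3.996%, loss ≈ 4424 × 3.996/100 ≈ 177.
Year 1996: gap = -1.8 × (10.86 - 5.8) = -9.108%, loss ≈ 4424 × 9.108/100 ≈ 403.
Total lost output = 127 + 326 + 177 + 403 = 1033 billion.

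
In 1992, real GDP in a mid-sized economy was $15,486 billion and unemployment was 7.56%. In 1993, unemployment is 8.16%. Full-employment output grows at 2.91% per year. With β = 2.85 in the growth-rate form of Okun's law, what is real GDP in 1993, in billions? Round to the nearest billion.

$15,672 billion

Δu = 8.16 - 7.56 = 0.6 points.
Okun's law (growth form): g_Y = g_Y* - β × Δu = 2.91 - 2.85 × (0.60) = 2.91 - 1.71 = 1.2%.
Real GDP in the next year = 15486 × (1 + 1.2/100) = 15486 × 1.012 ≈ 15672 billion.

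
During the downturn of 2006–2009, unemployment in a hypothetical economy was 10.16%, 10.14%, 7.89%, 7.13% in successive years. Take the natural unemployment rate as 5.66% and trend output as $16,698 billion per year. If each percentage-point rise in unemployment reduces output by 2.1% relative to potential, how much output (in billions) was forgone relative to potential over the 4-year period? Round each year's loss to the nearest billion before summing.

Year 2006: gap = -2.1 × (10.16 - 5.66) = -9.45%, loss ≈ 16698 × 9.45/100 ≈ 1578.
Year 2007: gap = -2.1 × (10.14 - 5.66) = -9.408%, loss ≈ 16698 × 9.408/100 ≈ 1571.
Year 2008: gap = -2.1 × (7.89 - 5.66) = -4.683%, loss ≈ 16698 × 4.683/100 ≈ 782.
Year 2009: gap = -2.1 × (7.13 - 5.66) = -3.087%, loss ≈ 16698 × 3.087/100 ≈ 515.
Total lost output = 1578 + 1571 + 782 + 515 = 4446 billion.

$4,446 billion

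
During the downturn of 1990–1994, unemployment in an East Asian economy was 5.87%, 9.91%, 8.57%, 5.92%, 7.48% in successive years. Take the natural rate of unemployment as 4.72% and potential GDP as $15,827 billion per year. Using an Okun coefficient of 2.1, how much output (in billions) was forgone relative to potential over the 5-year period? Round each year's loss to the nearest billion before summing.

Year 1990: gap = -2.1 × (5.87 - 4.72) = -2.415%, loss ≈ 15827 × 2.415/100 ≈ 382.
Year 1991: gap = -2.1 × (9.91 - 4.72) = -10.899%, loss ≈ 15827 × 10.899/100 ≈ 1725.
Year 1992: gap = -2.1 × (8.57 - 4.72) = -8.085%, loss ≈ 15827 × 8.085/100 ≈ 1280.
Year 1993: gap = -2.1 × (5.92 - 4.72) = -2.52%, loss ≈ 15827 × 2.52/100 ≈ 399.
Year 1994: gap = -2.1 × (7.48 - 4.72) = -5.796%, loss ≈ 15827 × 5.796/100 ≈ 917.
Total lost output = 382 + 1725 + 1280 + 399 + 917 = 4703 billion.

$4,703 billion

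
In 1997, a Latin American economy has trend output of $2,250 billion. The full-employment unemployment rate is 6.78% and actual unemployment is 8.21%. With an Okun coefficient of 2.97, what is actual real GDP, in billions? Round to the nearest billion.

Unemployment gap = 8.21 - 6.78 = 1.43 points, so the output gap is -2.97 × 1.43 = -4.2471%.
Actual GDP = 2250 × (1 - 4.2471/100) = 2250 × 0.957529 ≈ 2154 billion.

$2,154 billion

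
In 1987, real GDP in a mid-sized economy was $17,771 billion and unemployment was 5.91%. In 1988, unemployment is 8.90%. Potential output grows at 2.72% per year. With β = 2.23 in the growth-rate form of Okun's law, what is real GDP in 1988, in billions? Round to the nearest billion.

$17,069 billion

Δu = 8.9 - 5.91 = 2.99 points.
Okun's law (growth form): g_Y = g_Y* - β × Δu = 2.72 - 2.23 × (2.99) = 2.72 - 6.6677 = -3.9477%.
Real GDP in the next year = 17771 × (1 - 3.9477/100) = 17771 × 0.960523 ≈ 17069 billion.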